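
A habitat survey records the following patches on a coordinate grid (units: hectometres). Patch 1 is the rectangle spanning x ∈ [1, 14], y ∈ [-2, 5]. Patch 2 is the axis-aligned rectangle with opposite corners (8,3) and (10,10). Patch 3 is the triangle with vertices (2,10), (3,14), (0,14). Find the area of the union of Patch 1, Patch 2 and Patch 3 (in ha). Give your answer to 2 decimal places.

By inclusion–exclusion:
Individual areas: |Patch 1| = 91, |Patch 2| = 14, |Patch 3| = 6.
|Patch 1∩Patch 2|: x∈[8,10], y∈[3,5] → 2·2 = 4.
|Patch 1∩Patch 3| = 0.
|Patch 2∩Patch 3| = 0.
|Patch 1∩Patch 2∩Patch 3| = 0.
|Patch 1 ∪ Patch 2 ∪ Patch 3| = 111 − 4 + 0 = 107.00.

107.00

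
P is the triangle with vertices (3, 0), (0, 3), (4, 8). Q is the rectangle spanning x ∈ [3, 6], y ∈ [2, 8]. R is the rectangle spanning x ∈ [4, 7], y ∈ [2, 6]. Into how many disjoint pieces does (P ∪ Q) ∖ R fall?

(P ∪ Q) ∖ R is a single connected region.

1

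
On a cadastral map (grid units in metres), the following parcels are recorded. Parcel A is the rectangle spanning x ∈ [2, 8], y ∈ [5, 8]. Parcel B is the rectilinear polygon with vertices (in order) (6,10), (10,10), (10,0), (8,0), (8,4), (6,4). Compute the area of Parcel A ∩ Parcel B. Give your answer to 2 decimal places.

The intersection is the polygon with vertices (8,8), (8,5), (6,5), (6,8).
By the shoelace formula its area is 6.00.

6.00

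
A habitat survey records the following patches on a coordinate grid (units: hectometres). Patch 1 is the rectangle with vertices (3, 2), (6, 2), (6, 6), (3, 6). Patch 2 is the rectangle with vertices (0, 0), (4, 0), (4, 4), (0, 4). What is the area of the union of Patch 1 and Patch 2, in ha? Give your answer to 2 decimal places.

By inclusion–exclusion:
Individual areas: |Patch 1| = 12, |Patch 2| = 16.
|Patch 1∩Patch 2|: x∈[3,4], y∈[2,4] → 1·2 = 2.
|Patch 1 ∪ Patch 2| = 28 − 2 = 26.00.

26.00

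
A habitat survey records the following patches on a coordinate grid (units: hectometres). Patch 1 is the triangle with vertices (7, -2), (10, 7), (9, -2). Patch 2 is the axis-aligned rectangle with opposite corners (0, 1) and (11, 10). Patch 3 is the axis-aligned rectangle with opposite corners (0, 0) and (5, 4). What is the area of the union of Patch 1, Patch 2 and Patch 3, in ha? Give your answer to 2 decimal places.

109.00

By inclusion–exclusion:
Individual areas: |Patch 1| = 9, |Patch 2| = 99, |Patch 3| = 20.
|Patch 1∩Patch 2| = 4.
|Patch 1∩Patch 3| = 0.
|Patch 2∩Patch 3|: x∈[0,5], y∈[1,4] → 5·3 = 15.
|Patch 1∩Patch 2∩Patch 3| = 0.
|Patch 1 ∪ Patch 2 ∪ Patch 3| = 128 − 19 + 0 = 109.00.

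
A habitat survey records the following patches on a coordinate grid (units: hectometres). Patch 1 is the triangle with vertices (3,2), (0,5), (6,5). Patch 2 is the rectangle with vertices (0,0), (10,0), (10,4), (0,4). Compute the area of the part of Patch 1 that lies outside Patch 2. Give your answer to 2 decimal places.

5.00

|Patch 1| = 9, |Patch 1∩Patch 2| = 4.
|Patch 1 ∖ Patch 2| = |Patch 1| − |Patch 1∩Patch 2| = 9 − 4 = 5.00.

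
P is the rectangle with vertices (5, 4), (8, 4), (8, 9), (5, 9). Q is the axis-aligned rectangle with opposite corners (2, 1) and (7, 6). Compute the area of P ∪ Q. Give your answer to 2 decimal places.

By inclusion–exclusion:
Individual areas: |P| = 15, |Q| = 25.
|P∩Q|: x∈[5,7], y∈[4,6] → 2·2 = 4.
|P ∪ Q| = 40 − 4 = 36.00.

36.00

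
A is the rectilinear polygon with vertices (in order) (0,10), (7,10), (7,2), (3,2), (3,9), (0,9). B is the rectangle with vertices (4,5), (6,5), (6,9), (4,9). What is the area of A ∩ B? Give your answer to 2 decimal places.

The intersection is the polygon with vertices (4,5), (4,9), (6,9), (6,5).
By the shoelace formula its area is 8.00.

8.00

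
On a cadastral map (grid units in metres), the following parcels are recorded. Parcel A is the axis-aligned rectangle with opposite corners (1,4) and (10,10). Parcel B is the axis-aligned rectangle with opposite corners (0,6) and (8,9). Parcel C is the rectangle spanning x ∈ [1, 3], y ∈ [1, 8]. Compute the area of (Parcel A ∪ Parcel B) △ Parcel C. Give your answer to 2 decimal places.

55.00

|Parcel A ∪ Parcel B| = 57.
|(Parcel A ∪ Parcel B) ∩ Parcel C| = 8.
|(Parcel A ∪ Parcel B) △ Parcel C| = 57 + 14 − 16 = 55.00.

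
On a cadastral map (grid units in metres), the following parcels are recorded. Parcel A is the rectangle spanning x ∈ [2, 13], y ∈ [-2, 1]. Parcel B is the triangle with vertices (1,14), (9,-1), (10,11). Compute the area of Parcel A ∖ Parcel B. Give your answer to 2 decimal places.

|Parcel A| = 33, |Parcel A∩Parcel B| = 1.2333.
|Parcel A ∖ Parcel B| = |Parcel A| − |Parcel A∩Parcel B| = 33 − 1.2333 = 31.77.

31.77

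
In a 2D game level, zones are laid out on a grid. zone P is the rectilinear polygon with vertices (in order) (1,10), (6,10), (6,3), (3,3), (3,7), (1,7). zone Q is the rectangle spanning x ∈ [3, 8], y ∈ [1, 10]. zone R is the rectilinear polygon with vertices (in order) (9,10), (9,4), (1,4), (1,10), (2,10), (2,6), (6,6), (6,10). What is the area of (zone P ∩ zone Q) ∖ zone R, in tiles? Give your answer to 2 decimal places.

|zone P ∩ zone Q| = 21.
|(zone P ∩ zone Q) ∩ zone R| = 6.
|(zone P ∩ zone Q) ∖ zone R| = 21 − 6 = 15.00.

15.00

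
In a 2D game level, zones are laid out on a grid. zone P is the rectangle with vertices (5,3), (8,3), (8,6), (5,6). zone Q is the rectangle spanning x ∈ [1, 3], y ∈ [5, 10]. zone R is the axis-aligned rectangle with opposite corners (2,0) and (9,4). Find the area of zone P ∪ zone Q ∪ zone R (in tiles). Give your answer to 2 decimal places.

44.00

By inclusion–exclusion:
Individual areas: |zone P| = 9, |zone Q| = 10, |zone R| = 28.
|zone P∩zone Q| = 0 (no overlap).
|zone P∩zone R|: x∈[5,8], y∈[3,4] → 3·1 = 3.
|zone Q∩zone R| = 0 (no overlap).
|zone P∩zone Q∩zone R| = 0.
|zone P ∪ zone Q ∪ zone R| = 47 − 3 + 0 = 44.00.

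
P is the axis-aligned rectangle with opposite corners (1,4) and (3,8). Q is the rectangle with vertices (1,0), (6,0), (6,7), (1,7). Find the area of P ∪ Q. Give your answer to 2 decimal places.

By inclusion–exclusion:
Individual areas: |P| = 8, |Q| = 35.
|P∩Q|: x∈[1,3], y∈[4,7] → 2·3 = 6.
|P ∪ Q| = 43 − 6 = 37.00.

37.00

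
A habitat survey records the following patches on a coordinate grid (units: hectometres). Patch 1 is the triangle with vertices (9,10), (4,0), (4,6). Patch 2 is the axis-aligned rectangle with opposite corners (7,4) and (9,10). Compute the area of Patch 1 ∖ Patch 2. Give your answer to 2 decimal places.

|Patch 1| = 15, |Patch 1∩Patch 2| = 2.4.
|Patch 1 ∖ Patch 2| = |Patch 1| − |Patch 1∩Patch 2| = 15 − 2.4 = 12.60.

12.60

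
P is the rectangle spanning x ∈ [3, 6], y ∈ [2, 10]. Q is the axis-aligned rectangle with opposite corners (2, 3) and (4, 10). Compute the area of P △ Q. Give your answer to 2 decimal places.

24.00

|P∩Q|: x∈[3,4], y∈[3,10] → 1·7 = 7.
|P △ Q| = |P| + |Q| − 2·|P∩Q| = 24 + 14 − 14 = 24.00.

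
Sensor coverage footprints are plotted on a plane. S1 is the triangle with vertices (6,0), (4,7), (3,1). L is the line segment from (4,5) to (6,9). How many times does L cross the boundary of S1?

1

The segment meets the boundary at (4.364,5.727).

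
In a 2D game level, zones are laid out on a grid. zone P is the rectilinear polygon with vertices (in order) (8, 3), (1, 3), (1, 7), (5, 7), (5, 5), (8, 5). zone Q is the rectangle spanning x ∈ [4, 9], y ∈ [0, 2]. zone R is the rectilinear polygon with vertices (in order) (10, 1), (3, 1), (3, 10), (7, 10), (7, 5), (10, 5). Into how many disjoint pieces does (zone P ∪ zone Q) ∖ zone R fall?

2

(zone P ∪ zone Q) ∖ zone R splits into 2 disjoint pieces (area 8, area 5).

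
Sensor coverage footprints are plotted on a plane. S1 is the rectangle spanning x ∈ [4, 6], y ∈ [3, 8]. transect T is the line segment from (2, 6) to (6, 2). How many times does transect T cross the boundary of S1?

2

The segment meets the boundary at (5,3), (4,4).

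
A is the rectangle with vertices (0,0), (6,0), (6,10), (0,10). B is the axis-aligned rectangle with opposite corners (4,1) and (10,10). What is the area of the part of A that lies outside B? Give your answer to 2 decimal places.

|A∩B|: x∈[4,6], y∈[1,10] → 2·9 = 18.
|A| = 60.
|A ∖ B| = |A| − |A∩B| = 60 − 18 = 42.00.

42.00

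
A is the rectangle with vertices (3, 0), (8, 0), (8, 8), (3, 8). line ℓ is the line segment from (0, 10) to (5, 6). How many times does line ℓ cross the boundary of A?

The segment meets the boundary at (3,7.6).

1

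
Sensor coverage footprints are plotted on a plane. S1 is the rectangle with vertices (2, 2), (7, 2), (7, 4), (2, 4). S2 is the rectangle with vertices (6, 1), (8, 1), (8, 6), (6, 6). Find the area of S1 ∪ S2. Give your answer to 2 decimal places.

18.00

By inclusion–exclusion:
Individual areas: |S1| = 10, |S2| = 10.
|S1∩S2|: x∈[6,7], y∈[2,4] → 1·2 = 2.
|S1 ∪ S2| = 20 − 2 = 18.00.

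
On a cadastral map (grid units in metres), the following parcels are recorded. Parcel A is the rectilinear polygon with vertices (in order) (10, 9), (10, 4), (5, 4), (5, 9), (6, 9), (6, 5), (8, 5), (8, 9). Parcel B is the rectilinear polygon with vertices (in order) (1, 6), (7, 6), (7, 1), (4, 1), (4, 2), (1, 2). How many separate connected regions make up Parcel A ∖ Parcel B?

2

Parcel A ∖ Parcel B splits into 2 disjoint pieces (area 11, area 3).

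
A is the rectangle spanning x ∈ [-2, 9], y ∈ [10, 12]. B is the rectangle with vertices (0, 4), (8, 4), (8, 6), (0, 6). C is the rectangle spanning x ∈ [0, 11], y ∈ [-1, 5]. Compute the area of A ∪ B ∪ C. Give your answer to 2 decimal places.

By inclusion–exclusion:
Individual areas: |A| = 22, |B| = 16, |C| = 66.
|A∩B| = 0 (no overlap).
|A∩C| = 0 (no overlap).
|B∩C|: x∈[0,8], y∈[4,5] → 8·1 = 8.
|A∩B∩C| = 0.
|A ∪ B ∪ C| = 104 − 8 + 0 = 96.00.

96.00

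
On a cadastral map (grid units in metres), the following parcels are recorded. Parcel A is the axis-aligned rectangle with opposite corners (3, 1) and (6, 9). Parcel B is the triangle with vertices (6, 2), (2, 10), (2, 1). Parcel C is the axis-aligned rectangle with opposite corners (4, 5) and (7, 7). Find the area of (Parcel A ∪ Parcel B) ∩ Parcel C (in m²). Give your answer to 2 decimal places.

The region (Parcel A ∪ Parcel B) ∩ Parcel C is the polygon with vertices (6,5), (4,5), (4,7), (6,7).
By the shoelace formula its area is 4.00.

4.00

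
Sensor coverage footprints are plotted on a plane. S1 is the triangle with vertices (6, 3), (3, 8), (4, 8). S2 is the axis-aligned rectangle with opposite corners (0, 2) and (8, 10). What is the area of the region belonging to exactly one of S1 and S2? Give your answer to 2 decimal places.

|S1| = 2.5, |S2| = 64, |S1∩S2| = 2.5.
|S1 △ S2| = |S1| + |S2| − 2·|S1∩S2| = 2.5 + 64 − 5 = 61.50.

61.50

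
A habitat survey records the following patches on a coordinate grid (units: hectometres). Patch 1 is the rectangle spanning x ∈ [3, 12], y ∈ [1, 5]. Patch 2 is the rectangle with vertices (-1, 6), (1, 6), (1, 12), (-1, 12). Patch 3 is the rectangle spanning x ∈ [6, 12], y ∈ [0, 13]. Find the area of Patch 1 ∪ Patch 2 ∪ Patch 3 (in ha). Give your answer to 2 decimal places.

By inclusion–exclusion:
Individual areas: |Patch 1| = 36, |Patch 2| = 12, |Patch 3| = 78.
|Patch 1∩Patch 2| = 0 (no overlap).
|Patch 1∩Patch 3|: x∈[6,12], y∈[1,5] → 6·4 = 24.
|Patch 2∩Patch 3| = 0 (no overlap).
|Patch 1∩Patch 2∩Patch 3| = 0.
|Patch 1 ∪ Patch 2 ∪ Patch 3| = 126 − 24 + 0 = 102.00.

102.00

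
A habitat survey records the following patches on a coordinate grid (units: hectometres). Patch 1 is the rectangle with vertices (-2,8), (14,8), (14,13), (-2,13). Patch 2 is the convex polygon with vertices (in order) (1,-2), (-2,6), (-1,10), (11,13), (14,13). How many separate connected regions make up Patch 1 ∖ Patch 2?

2

Patch 1 ∖ Patch 2 splits into 2 disjoint pieces (area 10.8333, area 22.5).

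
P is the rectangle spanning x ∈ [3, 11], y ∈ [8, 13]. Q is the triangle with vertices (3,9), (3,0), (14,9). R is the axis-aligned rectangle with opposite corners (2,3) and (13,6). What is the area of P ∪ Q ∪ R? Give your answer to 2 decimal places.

98.00

By inclusion–exclusion:
Individual areas: |P| = 40, |Q| = 49.5, |R| = 33.
|P∩Q| = 8.
|P∩R| = 0 (no overlap).
|Q∩R| = 16.5.
|P∩Q∩R| = 0.
|P ∪ Q ∪ R| = 122.5 − 24.5 + 0 = 98.00.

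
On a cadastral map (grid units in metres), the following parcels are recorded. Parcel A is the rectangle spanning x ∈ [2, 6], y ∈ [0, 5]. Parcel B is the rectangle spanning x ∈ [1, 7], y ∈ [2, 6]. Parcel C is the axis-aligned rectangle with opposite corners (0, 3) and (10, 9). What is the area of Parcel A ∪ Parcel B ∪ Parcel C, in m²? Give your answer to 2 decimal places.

By inclusion–exclusion:
Individual areas: |Parcel A| = 20, |Parcel B| = 24, |Parcel C| = 60.
|Parcel A∩Parcel B|: x∈[2,6], y∈[2,5] → 4·3 = 12.
|Parcel A∩Parcel C|: x∈[2,6], y∈[3,5] → 4·2 = 8.
|Parcel B∩Parcel C|: x∈[1,7], y∈[3,6] → 6·3 = 18.
|Parcel A∩Parcel B∩Parcel C| = 8.
|Parcel A ∪ Parcel B ∪ Parcel C| = 104 − 38 + 8 = 74.00.

74.00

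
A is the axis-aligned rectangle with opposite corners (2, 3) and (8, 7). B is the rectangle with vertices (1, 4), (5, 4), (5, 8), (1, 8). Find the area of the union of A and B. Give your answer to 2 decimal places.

31.00

By inclusion–exclusion:
Individual areas: |A| = 24, |B| = 16.
|A∩B|: x∈[2,5], y∈[4,7] → 3·3 = 9.
|A ∪ B| = 40 − 9 = 31.00.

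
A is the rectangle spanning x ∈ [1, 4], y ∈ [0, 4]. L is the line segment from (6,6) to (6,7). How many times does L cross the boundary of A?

The segment lies entirely outside A and never meets its boundary.

0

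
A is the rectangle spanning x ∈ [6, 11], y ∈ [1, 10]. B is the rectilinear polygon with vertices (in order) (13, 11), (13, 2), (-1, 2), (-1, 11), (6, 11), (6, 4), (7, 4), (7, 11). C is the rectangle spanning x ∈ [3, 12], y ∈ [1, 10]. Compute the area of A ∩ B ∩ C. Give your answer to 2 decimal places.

34.00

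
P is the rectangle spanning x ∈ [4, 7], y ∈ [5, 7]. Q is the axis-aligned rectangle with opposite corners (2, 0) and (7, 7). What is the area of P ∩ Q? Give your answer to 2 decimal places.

|P∩Q|: x∈[4,7], y∈[5,7] → 3·2 = 6.

6.00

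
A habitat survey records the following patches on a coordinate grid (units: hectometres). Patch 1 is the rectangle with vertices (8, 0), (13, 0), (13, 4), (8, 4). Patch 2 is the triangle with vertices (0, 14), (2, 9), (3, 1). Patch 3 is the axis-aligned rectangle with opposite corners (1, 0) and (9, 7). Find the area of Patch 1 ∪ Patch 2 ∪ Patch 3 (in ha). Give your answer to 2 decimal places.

By inclusion–exclusion:
Individual areas: |Patch 1| = 20, |Patch 2| = 5.5, |Patch 3| = 56.
|Patch 1∩Patch 2| = 0.
|Patch 1∩Patch 3|: x∈[8,9], y∈[0,4] → 1·4 = 4.
|Patch 2∩Patch 3| = 1.9038.
|Patch 1∩Patch 2∩Patch 3| = 0.
|Patch 1 ∪ Patch 2 ∪ Patch 3| = 81.5 − 5.9038 + 0 = 75.60.

75.60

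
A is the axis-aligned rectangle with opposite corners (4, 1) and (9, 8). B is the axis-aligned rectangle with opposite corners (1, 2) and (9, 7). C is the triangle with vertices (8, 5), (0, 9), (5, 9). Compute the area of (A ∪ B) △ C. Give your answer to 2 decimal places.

|A ∪ B| = 50.
|(A ∪ B) ∩ C| = 4.625.
|(A ∪ B) △ C| = 50 + 10 − 9.25 = 50.75.

50.75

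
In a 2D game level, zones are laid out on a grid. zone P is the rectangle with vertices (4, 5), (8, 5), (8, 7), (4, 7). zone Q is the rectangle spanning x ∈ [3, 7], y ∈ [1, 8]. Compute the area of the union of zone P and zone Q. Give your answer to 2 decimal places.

By inclusion–exclusion:
Individual areas: |zone P| = 8, |zone Q| = 28.
|zone P∩zone Q|: x∈[4,7], y∈[5,7] → 3·2 = 6.
|zone P ∪ zone Q| = 36 − 6 = 30.00.

30.00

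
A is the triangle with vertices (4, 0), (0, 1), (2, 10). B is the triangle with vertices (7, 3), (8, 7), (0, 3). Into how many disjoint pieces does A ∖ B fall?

A ∖ B splits into 2 disjoint pieces (area 8.6556, area 7.7727).

2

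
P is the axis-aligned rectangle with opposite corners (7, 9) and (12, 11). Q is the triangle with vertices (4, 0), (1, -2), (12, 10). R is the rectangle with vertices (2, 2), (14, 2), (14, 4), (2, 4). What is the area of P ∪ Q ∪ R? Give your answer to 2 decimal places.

By inclusion–exclusion:
Individual areas: |P| = 10, |Q| = 7, |R| = 24.
|P∩Q| = 0.0583.
|P∩R| = 0 (no overlap).
|Q∩R| = 1.6333.
|P∩Q∩R| = 0.
|P ∪ Q ∪ R| = 41 − 1.6917 + 0 = 39.31.

39.31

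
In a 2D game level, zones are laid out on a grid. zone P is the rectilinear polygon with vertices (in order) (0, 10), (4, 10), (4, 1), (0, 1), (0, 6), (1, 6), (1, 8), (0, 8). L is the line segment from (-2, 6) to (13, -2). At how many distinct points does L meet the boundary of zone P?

The segment meets the boundary at (4,2.8), (0,4.933).

2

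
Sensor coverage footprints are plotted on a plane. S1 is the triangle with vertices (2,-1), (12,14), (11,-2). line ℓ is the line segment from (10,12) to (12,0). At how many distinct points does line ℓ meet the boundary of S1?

The segment meets the boundary at (11.364,3.818), (10.133,11.2).

2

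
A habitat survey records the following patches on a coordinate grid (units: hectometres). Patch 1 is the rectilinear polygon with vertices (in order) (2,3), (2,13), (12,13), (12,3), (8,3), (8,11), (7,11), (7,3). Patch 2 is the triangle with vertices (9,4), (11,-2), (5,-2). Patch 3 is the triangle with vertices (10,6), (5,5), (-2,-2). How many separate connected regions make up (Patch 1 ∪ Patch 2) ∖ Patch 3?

2

(Patch 1 ∪ Patch 2) ∖ Patch 3 splits into 2 disjoint pieces (area 102.1667, area 0.75).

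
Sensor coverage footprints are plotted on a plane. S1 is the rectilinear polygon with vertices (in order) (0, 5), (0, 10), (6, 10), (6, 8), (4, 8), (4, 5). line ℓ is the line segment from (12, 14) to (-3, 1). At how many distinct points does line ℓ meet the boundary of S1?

4

The segment meets the boundary at (1.615,5), (5.077,8), (6,8.8), (4,7.067).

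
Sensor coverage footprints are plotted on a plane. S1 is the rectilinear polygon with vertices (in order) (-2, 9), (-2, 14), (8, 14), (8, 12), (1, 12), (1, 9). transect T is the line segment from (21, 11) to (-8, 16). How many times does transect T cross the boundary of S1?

2

The segment meets the boundary at (3.6,14), (8,13.241).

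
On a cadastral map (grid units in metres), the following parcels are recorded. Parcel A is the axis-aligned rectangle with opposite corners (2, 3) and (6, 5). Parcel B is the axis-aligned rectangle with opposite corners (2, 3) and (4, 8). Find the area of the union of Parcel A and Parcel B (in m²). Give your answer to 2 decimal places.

By inclusion–exclusion:
Individual areas: |Parcel A| = 8, |Parcel B| = 10.
|Parcel A∩Parcel B|: x∈[2,4], y∈[3,5] → 2·2 = 4.
|Parcel A ∪ Parcel B| = 18 − 4 = 14.00.

14.00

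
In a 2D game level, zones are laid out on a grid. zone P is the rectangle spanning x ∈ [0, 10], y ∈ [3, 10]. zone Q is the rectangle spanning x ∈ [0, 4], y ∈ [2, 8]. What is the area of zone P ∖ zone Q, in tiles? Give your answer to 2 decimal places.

|zone P∩zone Q|: x∈[0,4], y∈[3,8] → 4·5 = 20.
|zone P| = 70.
|zone P ∖ zone Q| = |zone P| − |zone P∩zone Q| = 70 − 20 = 50.00.

50.00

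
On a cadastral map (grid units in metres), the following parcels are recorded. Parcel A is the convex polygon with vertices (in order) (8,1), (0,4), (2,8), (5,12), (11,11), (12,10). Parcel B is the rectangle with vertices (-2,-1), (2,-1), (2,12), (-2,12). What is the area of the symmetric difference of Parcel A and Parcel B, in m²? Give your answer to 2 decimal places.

|Parcel A| = 79.5, |Parcel B| = 52, |Parcel A∩Parcel B| = 4.75.
|Parcel A △ Parcel B| = |Parcel A| + |Parcel B| − 2·|Parcel A∩Parcel B| = 79.5 + 52 − 9.5 = 122.00.

122.00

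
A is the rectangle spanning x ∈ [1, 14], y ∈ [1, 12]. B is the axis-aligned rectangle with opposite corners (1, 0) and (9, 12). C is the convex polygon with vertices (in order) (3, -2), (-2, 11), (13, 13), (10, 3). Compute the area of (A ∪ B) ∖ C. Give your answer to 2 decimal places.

40.47

|A ∪ B| = 151.
|(A ∪ B) ∩ C| = 110.5308.
|(A ∪ B) ∖ C| = 151 − 110.5308 = 40.47.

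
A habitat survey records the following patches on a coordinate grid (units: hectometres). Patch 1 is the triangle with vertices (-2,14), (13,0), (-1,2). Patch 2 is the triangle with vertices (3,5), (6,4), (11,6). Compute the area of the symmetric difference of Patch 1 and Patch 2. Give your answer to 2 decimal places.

80.83

|Patch 1| = 83, |Patch 2| = 5.5, |Patch 1∩Patch 2| = 3.8353.
|Patch 1 △ Patch 2| = |Patch 1| + |Patch 2| − 2·|Patch 1∩Patch 2| = 83 + 5.5 − 7.6706 = 80.83.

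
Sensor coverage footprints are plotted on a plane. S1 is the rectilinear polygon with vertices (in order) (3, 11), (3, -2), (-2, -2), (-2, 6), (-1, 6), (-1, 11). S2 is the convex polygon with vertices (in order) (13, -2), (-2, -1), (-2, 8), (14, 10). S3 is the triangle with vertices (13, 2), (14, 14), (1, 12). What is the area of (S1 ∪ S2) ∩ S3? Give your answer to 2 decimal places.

35.23

|S1 ∪ S2| = 177.1667.
|(S1 ∪ S2) ∩ S3| = 35.23.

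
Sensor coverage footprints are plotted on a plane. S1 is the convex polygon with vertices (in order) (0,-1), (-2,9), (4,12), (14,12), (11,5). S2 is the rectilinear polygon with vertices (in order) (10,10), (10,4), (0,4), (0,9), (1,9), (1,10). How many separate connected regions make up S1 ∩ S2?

S1 ∩ S2 is a single connected region.

1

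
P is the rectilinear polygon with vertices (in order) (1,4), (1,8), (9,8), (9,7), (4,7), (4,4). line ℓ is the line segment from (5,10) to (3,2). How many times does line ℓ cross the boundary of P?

4

The segment meets the boundary at (3.5,4), (4,6), (4.25,7), (4.5,8).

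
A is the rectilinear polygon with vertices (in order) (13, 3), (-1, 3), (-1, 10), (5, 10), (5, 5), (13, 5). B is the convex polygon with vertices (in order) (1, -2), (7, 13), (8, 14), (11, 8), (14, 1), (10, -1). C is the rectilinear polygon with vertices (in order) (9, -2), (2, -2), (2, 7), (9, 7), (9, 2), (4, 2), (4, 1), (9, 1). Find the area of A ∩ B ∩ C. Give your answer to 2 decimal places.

12.80

The intersection is the polygon with vertices (4.6,7), (5,7), (5,5), (9,5), (9,3), (3,3).
By the shoelace formula its area is 12.80.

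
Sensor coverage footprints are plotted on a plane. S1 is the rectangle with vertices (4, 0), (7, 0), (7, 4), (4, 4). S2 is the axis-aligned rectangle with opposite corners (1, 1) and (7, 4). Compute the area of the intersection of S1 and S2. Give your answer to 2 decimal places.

9.00

|S1∩S2|: x∈[4,7], y∈[1,4] → 3·3 = 9.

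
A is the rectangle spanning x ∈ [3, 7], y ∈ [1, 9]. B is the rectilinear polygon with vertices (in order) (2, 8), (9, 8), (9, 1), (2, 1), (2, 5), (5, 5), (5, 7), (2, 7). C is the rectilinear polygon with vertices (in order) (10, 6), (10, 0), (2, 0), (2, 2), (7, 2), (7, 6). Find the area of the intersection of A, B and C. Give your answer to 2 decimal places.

4.00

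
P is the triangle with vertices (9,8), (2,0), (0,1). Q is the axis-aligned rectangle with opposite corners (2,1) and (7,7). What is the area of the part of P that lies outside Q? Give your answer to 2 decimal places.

|P| = 11.5, |P∩Q| = 7.7768.
|P ∖ Q| = |P| − |P∩Q| = 11.5 − 7.7768 = 3.72.

3.72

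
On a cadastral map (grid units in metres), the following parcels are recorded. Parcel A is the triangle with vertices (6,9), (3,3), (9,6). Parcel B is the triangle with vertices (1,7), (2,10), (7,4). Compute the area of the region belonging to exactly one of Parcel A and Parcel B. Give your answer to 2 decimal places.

|Parcel A| = 13.5, |Parcel B| = 10.5, |Parcel A∩Parcel B| = 1.9379.
|Parcel A △ Parcel B| = |Parcel A| + |Parcel B| − 2·|Parcel A∩Parcel B| = 13.5 + 10.5 − 3.8757 = 20.12.

20.12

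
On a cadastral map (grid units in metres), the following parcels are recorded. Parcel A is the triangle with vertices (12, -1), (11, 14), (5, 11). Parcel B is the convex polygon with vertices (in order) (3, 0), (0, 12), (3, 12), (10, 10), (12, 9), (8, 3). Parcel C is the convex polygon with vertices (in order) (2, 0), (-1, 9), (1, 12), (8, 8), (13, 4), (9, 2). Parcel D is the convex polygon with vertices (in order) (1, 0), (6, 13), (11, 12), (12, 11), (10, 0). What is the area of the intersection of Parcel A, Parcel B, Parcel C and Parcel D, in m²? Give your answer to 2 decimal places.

The intersection is the polygon with vertices (6.125,9.071), (8,8), (10.174,6.261), (8.889,4.333).
By the shoelace formula its area is 6.17.

6.17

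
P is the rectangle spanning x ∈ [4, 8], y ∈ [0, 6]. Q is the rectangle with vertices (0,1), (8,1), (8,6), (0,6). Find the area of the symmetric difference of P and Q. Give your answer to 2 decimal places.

|P∩Q|: x∈[4,8], y∈[1,6] → 4·5 = 20.
|P △ Q| = |P| + |Q| − 2·|P∩Q| = 24 + 40 − 40 = 24.00.

24.00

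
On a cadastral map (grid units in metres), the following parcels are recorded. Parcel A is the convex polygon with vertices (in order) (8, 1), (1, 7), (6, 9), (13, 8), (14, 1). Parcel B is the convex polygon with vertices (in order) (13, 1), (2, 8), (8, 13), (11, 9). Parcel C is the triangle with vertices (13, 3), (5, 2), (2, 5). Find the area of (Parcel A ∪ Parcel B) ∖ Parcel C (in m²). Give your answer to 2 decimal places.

80.74

|Parcel A ∪ Parcel B| = 89.8782.
|(Parcel A ∪ Parcel B) ∩ Parcel C| = 9.1385.
|(Parcel A ∪ Parcel B) ∖ Parcel C| = 89.8782 − 9.1385 = 80.74.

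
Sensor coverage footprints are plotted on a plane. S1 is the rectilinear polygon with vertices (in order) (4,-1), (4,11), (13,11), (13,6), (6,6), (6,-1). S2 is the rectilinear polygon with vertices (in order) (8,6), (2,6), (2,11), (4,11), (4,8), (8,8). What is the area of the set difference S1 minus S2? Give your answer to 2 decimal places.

51.00

|S1| = 59, |S1∩S2| = 8.
|S1 ∖ S2| = |S1| − |S1∩S2| = 59 − 8 = 51.00.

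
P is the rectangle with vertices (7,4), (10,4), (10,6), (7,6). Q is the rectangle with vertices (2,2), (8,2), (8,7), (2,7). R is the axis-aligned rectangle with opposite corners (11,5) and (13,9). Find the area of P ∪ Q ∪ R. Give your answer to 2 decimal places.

42.00

By inclusion–exclusion:
Individual areas: |P| = 6, |Q| = 30, |R| = 8.
|P∩Q|: x∈[7,8], y∈[4,6] → 1·2 = 2.
|P∩R| = 0 (no overlap).
|Q∩R| = 0 (no overlap).
|P∩Q∩R| = 0.
|P ∪ Q ∪ R| = 44 − 2 + 0 = 42.00.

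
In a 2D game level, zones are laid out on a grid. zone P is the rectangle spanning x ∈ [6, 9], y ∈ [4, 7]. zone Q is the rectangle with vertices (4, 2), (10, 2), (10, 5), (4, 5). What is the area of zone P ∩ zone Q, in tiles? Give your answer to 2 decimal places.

3.00

|zone P∩zone Q|: x∈[6,9], y∈[4,5] → 3·1 = 3.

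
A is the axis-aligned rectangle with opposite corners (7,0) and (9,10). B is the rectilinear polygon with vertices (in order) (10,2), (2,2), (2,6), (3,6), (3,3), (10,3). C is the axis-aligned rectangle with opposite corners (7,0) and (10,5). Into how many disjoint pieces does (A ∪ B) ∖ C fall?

(A ∪ B) ∖ C splits into 2 disjoint pieces (area 8, area 10).

2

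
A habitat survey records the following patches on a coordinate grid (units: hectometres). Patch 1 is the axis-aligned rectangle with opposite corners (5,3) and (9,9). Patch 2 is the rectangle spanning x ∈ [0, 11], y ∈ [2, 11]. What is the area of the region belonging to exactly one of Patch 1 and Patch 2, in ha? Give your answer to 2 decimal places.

75.00

|Patch 1∩Patch 2|: x∈[5,9], y∈[3,9] → 4·6 = 24.
|Patch 1 △ Patch 2| = |Patch 1| + |Patch 2| − 2·|Patch 1∩Patch 2| = 24 + 99 − 48 = 75.00.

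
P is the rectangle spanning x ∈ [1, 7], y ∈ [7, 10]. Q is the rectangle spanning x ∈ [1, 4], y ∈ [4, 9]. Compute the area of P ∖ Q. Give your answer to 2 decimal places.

12.00

|P∩Q|: x∈[1,4], y∈[7,9] → 3·2 = 6.
|P| = 18.
|P ∖ Q| = |P| − |P∩Q| = 18 − 6 = 12.00.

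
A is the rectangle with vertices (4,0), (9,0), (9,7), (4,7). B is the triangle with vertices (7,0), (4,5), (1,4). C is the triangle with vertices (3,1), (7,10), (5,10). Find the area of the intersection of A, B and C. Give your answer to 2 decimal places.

The intersection is the polygon with vertices (4.447,4.255), (4,3.25), (4,5).
By the shoelace formula its area is 0.39.

0.39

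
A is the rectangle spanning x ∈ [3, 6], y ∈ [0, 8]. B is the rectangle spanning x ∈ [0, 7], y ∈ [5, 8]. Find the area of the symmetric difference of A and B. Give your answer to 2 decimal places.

27.00

|A∩B|: x∈[3,6], y∈[5,8] → 3·3 = 9.
|A △ B| = |A| + |B| − 2·|A∩B| = 24 + 21 − 18 = 27.00.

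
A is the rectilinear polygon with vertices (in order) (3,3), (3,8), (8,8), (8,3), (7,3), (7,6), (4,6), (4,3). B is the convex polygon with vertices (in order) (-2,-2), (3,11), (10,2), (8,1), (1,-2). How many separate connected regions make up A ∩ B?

2

A ∩ B splits into 2 disjoint pieces (area 9.2222, area 2.2143).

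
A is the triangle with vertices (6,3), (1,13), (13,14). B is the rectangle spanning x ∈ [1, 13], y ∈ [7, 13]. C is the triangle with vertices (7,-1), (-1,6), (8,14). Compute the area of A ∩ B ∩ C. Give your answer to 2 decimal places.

The intersection is the polygon with vertices (7.933,13), (7.533,7), (4,7), (2.808,9.385), (6.875,13).
By the shoelace formula its area is 20.78.

20.78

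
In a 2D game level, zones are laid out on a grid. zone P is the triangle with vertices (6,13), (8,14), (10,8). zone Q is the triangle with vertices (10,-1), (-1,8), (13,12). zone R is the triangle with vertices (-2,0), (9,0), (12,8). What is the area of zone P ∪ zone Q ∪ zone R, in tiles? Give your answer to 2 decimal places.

109.83

By inclusion–exclusion:
Individual areas: |zone P| = 7, |zone Q| = 85, |zone R| = 44.
|zone P∩zone Q| = 1.7128.
|zone P∩zone R| = 0.
|zone Q∩zone R| = 24.459.
|zone P∩zone Q∩zone R| = 0.
|zone P ∪ zone Q ∪ zone R| = 136 − 26.1718 + 0 = 109.83.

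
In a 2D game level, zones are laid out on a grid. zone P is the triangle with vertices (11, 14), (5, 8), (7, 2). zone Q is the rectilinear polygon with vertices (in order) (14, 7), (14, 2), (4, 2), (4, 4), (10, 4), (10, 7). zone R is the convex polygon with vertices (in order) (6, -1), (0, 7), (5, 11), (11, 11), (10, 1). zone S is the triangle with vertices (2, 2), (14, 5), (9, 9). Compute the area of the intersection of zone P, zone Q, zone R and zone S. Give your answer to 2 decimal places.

0.81

The intersection is the polygon with vertices (7.455,3.364), (6.615,3.154), (6.333,4), (7.667,4).
By the shoelace formula its area is 0.81.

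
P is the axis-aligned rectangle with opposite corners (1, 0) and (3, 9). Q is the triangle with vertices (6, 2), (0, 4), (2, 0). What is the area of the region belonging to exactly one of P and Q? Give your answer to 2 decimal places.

17.17

|P| = 18, |Q| = 10, |P∩Q| = 5.4167.
|P △ Q| = |P| + |Q| − 2·|P∩Q| = 18 + 10 − 10.8333 = 17.17.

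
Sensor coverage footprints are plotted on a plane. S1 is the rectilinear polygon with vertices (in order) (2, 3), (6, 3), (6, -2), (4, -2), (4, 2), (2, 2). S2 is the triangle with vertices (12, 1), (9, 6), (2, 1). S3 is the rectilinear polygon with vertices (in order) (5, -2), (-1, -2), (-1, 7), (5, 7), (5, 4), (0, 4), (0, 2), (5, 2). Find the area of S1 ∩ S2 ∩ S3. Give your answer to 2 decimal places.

1.00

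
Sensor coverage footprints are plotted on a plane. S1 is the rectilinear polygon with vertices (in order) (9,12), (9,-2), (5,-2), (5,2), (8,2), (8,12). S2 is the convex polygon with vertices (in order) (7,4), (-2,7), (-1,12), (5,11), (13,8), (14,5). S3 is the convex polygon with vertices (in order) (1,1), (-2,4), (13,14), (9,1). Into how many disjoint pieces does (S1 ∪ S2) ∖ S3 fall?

4

(S1 ∪ S2) ∖ S3 splits into 4 disjoint pieces (area 10.0575, area 12, area 32.28, area 1).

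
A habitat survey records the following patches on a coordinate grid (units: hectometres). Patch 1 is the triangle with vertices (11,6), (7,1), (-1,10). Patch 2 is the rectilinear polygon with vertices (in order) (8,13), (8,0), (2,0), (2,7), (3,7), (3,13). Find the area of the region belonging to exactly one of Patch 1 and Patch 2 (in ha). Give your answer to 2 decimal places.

|Patch 1| = 38, |Patch 2| = 72, |Patch 1∩Patch 2| = 25.4792.
|Patch 1 △ Patch 2| = |Patch 1| + |Patch 2| − 2·|Patch 1∩Patch 2| = 38 + 72 − 50.9583 = 59.04.

59.04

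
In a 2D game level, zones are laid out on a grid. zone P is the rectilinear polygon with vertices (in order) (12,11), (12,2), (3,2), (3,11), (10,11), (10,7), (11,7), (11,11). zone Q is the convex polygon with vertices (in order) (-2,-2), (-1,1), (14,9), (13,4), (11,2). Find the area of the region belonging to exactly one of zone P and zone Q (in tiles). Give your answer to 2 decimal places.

|zone P| = 77, |zone Q| = 62, |zone P∩zone Q| = 31.15.
|zone P △ zone Q| = |zone P| + |zone Q| − 2·|zone P∩zone Q| = 77 + 62 − 62.3 = 76.70.

76.70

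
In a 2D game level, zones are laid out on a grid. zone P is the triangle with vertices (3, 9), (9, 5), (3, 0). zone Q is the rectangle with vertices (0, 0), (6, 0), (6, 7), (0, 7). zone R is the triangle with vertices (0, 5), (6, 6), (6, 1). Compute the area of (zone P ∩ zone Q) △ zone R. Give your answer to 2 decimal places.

|zone P ∩ zone Q| = 17.25.
|(zone P ∩ zone Q) ∩ zone R| = 10.5.
|(zone P ∩ zone Q) △ zone R| = 17.25 + 15 − 21 = 11.25.

11.25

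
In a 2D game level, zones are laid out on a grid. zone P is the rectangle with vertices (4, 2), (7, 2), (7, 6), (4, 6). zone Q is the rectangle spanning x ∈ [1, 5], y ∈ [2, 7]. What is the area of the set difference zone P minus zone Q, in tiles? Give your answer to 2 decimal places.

8.00

|zone P∩zone Q|: x∈[4,5], y∈[2,6] → 1·4 = 4.
|zone P| = 12.
|zone P ∖ zone Q| = |zone P| − |zone P∩zone Q| = 12 − 4 = 8.00.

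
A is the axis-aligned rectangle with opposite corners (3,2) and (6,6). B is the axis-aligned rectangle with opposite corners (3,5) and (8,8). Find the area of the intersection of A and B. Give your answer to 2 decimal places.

3.00

|A∩B|: x∈[3,6], y∈[5,6] → 3·1 = 3.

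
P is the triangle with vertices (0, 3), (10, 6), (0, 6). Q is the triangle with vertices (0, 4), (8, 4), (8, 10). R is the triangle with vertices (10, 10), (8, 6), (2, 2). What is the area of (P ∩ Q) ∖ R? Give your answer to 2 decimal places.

|P ∩ Q| = 10.0667.
|(P ∩ Q) ∩ R| = 2.3377.
|(P ∩ Q) ∖ R| = 10.0667 − 2.3377 = 7.73.

7.73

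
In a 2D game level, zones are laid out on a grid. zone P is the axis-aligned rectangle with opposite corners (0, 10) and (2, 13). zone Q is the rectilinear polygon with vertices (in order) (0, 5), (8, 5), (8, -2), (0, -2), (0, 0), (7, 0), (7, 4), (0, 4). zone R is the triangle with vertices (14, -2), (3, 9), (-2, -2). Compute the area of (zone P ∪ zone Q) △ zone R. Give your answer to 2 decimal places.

68.91

|zone P ∪ zone Q| = 34.
|(zone P ∪ zone Q) ∩ zone R| = 26.5455.
|(zone P ∪ zone Q) △ zone R| = 34 + 88 − 53.0909 = 68.91.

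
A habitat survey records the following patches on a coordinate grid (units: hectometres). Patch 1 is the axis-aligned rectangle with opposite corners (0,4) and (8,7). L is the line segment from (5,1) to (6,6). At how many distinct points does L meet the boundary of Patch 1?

1

The segment meets the boundary at (5.6,4).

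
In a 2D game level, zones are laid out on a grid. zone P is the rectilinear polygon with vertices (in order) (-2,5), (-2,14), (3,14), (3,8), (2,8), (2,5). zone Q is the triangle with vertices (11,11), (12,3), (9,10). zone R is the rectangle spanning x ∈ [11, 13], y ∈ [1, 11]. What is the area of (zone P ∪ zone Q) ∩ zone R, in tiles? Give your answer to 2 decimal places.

The region (zone P ∪ zone Q) ∩ zone R is the polygon with vertices (12,3), (11,5.333), (11,11).
By the shoelace formula its area is 2.83.

2.83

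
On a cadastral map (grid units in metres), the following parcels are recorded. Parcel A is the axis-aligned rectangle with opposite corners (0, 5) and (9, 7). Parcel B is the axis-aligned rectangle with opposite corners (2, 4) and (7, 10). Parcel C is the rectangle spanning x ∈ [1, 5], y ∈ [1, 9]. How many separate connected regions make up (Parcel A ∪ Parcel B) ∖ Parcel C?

2

(Parcel A ∪ Parcel B) ∖ Parcel C splits into 2 disjoint pieces (area 19, area 2).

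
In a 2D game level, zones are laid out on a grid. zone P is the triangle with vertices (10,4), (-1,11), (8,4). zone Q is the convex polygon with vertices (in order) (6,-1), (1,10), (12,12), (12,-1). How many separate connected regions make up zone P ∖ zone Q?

1

zone P ∖ zone Q is a single connected region.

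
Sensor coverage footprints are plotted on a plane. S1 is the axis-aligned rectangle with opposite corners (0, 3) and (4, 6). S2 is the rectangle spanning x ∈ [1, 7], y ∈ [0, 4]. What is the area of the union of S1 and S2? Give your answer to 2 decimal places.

By inclusion–exclusion:
Individual areas: |S1| = 12, |S2| = 24.
|S1∩S2|: x∈[1,4], y∈[3,4] → 3·1 = 3.
|S1 ∪ S2| = 36 − 3 = 33.00.

33.00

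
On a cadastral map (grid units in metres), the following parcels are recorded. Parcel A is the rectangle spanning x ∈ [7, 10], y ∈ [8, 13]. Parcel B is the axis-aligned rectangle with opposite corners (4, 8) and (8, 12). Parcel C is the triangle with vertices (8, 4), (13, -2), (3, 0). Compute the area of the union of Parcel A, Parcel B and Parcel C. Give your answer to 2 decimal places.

52.00

By inclusion–exclusion:
Individual areas: |Parcel A| = 15, |Parcel B| = 16, |Parcel C| = 25.
|Parcel A∩Parcel B|: x∈[7,8], y∈[8,12] → 1·4 = 4.
|Parcel A∩Parcel C| = 0.
|Parcel B∩Parcel C| = 0.
|Parcel A∩Parcel B∩Parcel C| = 0.
|Parcel A ∪ Parcel B ∪ Parcel C| = 56 − 4 + 0 = 52.00.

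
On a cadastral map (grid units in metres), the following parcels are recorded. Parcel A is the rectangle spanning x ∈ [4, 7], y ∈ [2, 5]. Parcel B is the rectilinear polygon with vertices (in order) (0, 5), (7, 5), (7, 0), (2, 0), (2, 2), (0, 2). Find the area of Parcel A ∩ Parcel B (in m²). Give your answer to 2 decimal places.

9.00

The intersection is the polygon with vertices (7,2), (4,2), (4,5), (7,5).
By the shoelace formula its area is 9.00.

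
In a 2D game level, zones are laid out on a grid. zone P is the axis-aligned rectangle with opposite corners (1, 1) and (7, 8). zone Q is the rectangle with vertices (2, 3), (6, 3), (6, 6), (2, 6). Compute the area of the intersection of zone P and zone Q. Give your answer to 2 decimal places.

12.00

|zone P∩zone Q|: x∈[2,6], y∈[3,6] → 4·3 = 12.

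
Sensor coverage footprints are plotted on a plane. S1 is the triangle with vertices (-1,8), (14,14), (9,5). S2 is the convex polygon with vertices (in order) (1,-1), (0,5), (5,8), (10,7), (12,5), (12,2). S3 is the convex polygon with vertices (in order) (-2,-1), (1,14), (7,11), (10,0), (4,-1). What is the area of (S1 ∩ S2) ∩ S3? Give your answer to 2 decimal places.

The region (S1 ∩ S2) ∩ S3 is the polygon with vertices (3,6.8), (5,8), (7.981,7.404), (8.604,5.119).
By the shoelace formula its area is 8.26.

8.26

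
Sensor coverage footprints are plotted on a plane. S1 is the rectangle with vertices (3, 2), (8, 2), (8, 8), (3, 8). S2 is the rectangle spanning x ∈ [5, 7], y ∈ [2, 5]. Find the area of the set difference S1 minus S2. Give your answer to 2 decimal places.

|S1∩S2|: x∈[5,7], y∈[2,5] → 2·3 = 6.
|S1| = 30.
|S1 ∖ S2| = |S1| − |S1∩S2| = 30 − 6 = 24.00.

24.00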